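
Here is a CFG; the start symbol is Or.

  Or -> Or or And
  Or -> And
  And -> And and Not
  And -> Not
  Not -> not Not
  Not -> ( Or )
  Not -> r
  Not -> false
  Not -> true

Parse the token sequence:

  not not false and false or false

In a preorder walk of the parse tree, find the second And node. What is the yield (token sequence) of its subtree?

not not false

[Or [Or [And [And [Not not [Not not [Not false]]]] and [Not false]]] or [And [Not false]]]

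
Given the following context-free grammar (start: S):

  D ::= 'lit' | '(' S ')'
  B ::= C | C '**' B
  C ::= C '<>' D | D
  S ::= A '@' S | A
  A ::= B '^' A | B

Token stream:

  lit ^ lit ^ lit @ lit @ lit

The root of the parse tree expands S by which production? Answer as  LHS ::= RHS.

S ::= A '@' S

[S [A [B [C [D lit]]] ^ [A [B [C [D lit]]] ^ [A [B [C [D lit]]]]]] @ [S [A [B [C [D lit]]]] @ [S [A [B [C [D lit]]]]]]]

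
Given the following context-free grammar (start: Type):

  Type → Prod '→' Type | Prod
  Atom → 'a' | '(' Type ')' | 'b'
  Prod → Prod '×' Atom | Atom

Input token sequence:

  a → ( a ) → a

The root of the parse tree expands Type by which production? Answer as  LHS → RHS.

[Type [Prod [Atom a]] → [Type [Prod [Atom ( [Type [Prod [Atom a]]] )]] → [Type [Prod [Atom a]]]]]

Type → Prod '→' Type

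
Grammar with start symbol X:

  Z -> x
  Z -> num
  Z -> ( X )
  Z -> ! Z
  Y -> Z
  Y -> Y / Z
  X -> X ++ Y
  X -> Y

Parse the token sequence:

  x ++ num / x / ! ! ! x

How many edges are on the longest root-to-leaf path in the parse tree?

6

[X [X [Y [Z x]]] ++ [Y [Y [Y [Z num]] / [Z x]] / [Z ! [Z ! [Z ! [Z x]]]]]]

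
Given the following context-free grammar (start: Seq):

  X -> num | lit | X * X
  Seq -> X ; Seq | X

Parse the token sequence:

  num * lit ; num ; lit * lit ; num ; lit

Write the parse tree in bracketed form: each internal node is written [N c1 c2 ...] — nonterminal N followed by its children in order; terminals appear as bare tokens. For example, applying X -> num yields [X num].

Seq
X ; Seq
X * X ; Seq
num * X ; Seq
num * lit ; Seq
num * lit ; X ; Seq
num * lit ; num ; Seq
num * lit ; num ; X ; Seq
num * lit ; num ; X * X ; Seq
num * lit ; num ; lit * X ; Seq
num * lit ; num ; lit * lit ; Seq
num * lit ; num ; lit * lit ; X ; Seq
num * lit ; num ; lit * lit ; num ; Seq
num * lit ; num ; lit * lit ; num ; X
num * lit ; num ; lit * lit ; num ; lit

[Seq [X [X num] * [X lit]] ; [Seq [X num] ; [Seq [X [X lit] * [X lit]] ; [Seq [X num] ; [Seq [X lit]]]]]]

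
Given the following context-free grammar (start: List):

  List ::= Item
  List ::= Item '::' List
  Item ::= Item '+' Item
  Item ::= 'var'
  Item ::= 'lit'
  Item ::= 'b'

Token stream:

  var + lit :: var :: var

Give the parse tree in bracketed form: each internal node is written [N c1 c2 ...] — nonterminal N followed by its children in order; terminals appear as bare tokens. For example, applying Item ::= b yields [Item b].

List
Item :: List
Item + Item :: List
var + Item :: List
var + lit :: List
var + lit :: Item :: List
var + lit :: var :: List
var + lit :: var :: Item
var + lit :: var :: var

[List [Item [Item var] + [Item lit]] :: [List [Item var] :: [List [Item var]]]]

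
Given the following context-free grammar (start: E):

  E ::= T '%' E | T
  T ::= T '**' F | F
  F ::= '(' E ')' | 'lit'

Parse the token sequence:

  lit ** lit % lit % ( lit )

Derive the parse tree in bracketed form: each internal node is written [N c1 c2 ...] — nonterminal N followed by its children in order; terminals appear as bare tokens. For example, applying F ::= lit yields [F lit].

E
T % E
T ** F % E
F ** F % E
lit ** F % E
lit ** lit % E
lit ** lit % T % E
lit ** lit % F % E
lit ** lit % lit % E
lit ** lit % lit % T
lit ** lit % lit % F
lit ** lit % lit % ( E )
lit ** lit % lit % ( T )
lit ** lit % lit % ( F )
lit ** lit % lit % ( lit )

[E [T [T [F lit]] ** [F lit]] % [E [T [F lit]] % [E [T [F ( [E [T [F lit]]] )]]]]]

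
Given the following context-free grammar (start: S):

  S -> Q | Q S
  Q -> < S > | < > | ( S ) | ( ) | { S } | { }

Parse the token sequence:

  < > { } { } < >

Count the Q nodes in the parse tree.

[S [Q < >] [S [Q { }] [S [Q { }] [S [Q < >]]]]]

4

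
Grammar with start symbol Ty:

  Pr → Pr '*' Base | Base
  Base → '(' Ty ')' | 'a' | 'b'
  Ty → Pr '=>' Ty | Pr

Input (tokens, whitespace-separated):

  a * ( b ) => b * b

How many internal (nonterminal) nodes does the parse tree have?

13

[Ty [Pr [Pr [Base a]] * [Base ( [Ty [Pr [Base b]]] )]] => [Ty [Pr [Pr [Base b]] * [Base b]]]]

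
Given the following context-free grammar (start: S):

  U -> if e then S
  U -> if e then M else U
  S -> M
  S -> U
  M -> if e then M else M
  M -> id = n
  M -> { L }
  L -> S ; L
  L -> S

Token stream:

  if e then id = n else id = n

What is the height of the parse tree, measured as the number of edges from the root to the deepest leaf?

3

[S [M if e then [M id = n] else [M id = n]]]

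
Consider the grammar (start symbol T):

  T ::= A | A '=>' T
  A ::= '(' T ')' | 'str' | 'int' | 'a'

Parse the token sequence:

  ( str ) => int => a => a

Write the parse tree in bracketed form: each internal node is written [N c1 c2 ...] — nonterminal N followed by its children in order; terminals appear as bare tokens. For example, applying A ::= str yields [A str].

[T [A ( [T [A str]] )] => [T [A int] => [T [A a] => [T [A a]]]]]

T
A => T
( T ) => T
( A ) => T
( str ) => T
( str ) => A => T
( str ) => int => T
( str ) => int => A => T
( str ) => int => a => T
( str ) => int => a => A
( str ) => int => a => a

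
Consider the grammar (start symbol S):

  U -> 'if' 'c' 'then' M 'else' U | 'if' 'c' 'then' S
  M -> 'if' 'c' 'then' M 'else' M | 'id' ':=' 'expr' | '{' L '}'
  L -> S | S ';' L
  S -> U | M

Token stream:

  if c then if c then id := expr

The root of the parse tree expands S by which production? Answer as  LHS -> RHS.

S -> U

[S [U if c then [S [U if c then [S [M id := expr]]]]]]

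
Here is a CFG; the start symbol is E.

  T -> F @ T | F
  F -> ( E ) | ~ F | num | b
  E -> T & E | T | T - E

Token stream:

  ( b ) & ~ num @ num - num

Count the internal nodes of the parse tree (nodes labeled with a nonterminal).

[E [T [F ( [E [T [F b]]] )]] & [E [T [F ~ [F num]] @ [T [F num]]] - [E [T [F num]]]]]

15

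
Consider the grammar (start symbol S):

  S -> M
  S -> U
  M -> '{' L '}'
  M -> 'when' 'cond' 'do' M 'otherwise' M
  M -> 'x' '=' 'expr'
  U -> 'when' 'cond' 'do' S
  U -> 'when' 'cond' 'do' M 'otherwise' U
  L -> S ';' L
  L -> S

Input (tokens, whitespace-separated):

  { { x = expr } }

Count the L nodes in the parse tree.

[S [M { [L [S [M { [L [S [M x = expr]]] }]]] }]]

2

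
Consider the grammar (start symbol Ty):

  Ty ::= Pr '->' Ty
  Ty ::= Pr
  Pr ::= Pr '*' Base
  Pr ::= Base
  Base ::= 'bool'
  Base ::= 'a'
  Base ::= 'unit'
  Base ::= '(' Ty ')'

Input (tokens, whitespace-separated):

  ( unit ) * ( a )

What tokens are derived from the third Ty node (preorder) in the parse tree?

a

[Ty [Pr [Pr [Base ( [Ty [Pr [Base unit]]] )]] * [Base ( [Ty [Pr [Base a]]] )]]]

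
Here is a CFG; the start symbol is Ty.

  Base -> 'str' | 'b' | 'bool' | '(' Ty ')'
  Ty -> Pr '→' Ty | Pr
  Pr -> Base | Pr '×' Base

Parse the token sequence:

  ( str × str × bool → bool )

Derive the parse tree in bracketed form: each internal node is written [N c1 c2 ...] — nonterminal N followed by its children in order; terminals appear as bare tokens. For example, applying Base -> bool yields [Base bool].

[Ty [Pr [Base ( [Ty [Pr [Pr [Pr [Base str]] × [Base str]] × [Base bool]] → [Ty [Pr [Base bool]]]] )]]]

Ty
Pr
Base
( Ty )
( Pr → Ty )
( Pr × Base → Ty )
( Pr × Base × Base → Ty )
( Base × Base × Base → Ty )
( str × Base × Base → Ty )
( str × str × Base → Ty )
( str × str × bool → Ty )
( str × str × bool → Pr )
( str × str × bool → Base )
( str × str × bool → bool )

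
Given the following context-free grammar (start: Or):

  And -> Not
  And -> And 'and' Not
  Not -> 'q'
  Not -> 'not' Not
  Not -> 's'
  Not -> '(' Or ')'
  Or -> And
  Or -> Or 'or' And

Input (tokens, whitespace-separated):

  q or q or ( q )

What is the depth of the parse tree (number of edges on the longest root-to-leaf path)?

[Or [Or [Or [And [Not q]]] or [And [Not q]]] or [And [Not ( [Or [And [Not q]]] )]]]

6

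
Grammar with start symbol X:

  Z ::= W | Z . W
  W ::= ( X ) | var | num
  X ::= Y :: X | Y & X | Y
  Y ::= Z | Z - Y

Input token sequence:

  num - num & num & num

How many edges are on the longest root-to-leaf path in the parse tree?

6

[X [Y [Z [W num]] - [Y [Z [W num]]]] & [X [Y [Z [W num]]] & [X [Y [Z [W num]]]]]]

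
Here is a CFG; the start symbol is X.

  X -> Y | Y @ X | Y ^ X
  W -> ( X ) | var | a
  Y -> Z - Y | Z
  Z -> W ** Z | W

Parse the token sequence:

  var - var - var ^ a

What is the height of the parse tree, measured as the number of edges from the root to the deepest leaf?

6

[X [Y [Z [W var]] - [Y [Z [W var]] - [Y [Z [W var]]]]] ^ [X [Y [Z [W a]]]]]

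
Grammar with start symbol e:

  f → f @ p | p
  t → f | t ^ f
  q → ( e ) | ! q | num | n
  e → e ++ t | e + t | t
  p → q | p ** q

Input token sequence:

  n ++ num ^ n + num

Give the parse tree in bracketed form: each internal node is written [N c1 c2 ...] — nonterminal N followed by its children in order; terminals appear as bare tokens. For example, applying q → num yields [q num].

e
e + t
e ++ t + t
t ++ t + t
f ++ t + t
p ++ t + t
q ++ t + t
n ++ t + t
n ++ t ^ f + t
n ++ f ^ f + t
n ++ p ^ f + t
n ++ q ^ f + t
n ++ num ^ f + t
n ++ num ^ p + t
n ++ num ^ q + t
n ++ num ^ n + t
n ++ num ^ n + f
n ++ num ^ n + p
n ++ num ^ n + q
n ++ num ^ n + num

[e [e [e [t [f [p [q n]]]]] ++ [t [t [f [p [q num]]]] ^ [f [p [q n]]]]] + [t [f [p [q num]]]]]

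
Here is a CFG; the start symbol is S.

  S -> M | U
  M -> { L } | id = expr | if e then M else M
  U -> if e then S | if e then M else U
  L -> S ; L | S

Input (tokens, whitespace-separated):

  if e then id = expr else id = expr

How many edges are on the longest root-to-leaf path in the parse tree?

[S [M if e then [M id = expr] else [M id = expr]]]

3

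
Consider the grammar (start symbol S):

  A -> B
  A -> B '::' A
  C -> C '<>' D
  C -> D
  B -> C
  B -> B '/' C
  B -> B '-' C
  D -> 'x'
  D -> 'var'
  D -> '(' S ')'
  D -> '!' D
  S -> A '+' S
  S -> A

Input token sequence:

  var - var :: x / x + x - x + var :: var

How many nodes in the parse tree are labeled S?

3

[S [A [B [B [C [D var]]] - [C [D var]]] :: [A [B [B [C [D x]]] / [C [D x]]]]] + [S [A [B [B [C [D x]]] - [C [D x]]]] + [S [A [B [C [D var]]] :: [A [B [C [D var]]]]]]]]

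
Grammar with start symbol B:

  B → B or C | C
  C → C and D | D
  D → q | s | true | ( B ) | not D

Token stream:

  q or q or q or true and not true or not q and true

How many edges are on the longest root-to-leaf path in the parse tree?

7

[B [B [B [B [B [C [D q]]] or [C [D q]]] or [C [D q]]] or [C [C [D true]] and [D not [D true]]]] or [C [C [D not [D q]]] and [D true]]]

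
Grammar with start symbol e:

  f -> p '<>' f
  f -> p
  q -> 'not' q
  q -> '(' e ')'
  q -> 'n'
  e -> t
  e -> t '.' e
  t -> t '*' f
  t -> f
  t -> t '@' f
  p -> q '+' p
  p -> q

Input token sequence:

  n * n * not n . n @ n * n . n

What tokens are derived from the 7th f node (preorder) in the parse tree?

n

[e [t [t [t [f [p [q n]]]] * [f [p [q n]]]] * [f [p [q not [q n]]]]] . [e [t [t [t [f [p [q n]]]] @ [f [p [q n]]]] * [f [p [q n]]]] . [e [t [f [p [q n]]]]]]]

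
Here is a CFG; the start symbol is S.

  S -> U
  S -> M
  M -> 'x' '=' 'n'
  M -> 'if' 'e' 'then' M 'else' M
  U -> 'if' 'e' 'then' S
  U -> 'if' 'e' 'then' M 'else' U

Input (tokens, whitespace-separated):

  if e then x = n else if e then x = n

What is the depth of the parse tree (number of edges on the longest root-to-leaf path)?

[S [U if e then [M x = n] else [U if e then [S [M x = n]]]]]

5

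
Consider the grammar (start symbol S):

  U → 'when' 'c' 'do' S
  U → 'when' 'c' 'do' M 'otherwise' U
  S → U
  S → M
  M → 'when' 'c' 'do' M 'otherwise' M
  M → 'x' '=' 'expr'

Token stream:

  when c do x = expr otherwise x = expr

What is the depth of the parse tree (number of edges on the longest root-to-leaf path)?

[S [M when c do [M x = expr] otherwise [M x = expr]]]

3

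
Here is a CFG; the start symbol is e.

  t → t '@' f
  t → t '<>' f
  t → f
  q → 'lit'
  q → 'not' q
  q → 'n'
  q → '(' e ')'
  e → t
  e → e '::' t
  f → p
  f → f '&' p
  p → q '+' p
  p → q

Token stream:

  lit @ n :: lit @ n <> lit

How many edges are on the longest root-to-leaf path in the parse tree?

[e [e [t [t [f [p [q lit]]]] @ [f [p [q n]]]]] :: [t [t [t [f [p [q lit]]]] @ [f [p [q n]]]] <> [f [p [q lit]]]]]

7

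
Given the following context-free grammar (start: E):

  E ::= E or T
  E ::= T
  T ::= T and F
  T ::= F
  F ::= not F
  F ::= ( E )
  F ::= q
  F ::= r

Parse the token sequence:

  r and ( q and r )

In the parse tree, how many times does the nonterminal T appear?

4

[E [T [T [F r]] and [F ( [E [T [T [F q]] and [F r]]] )]]]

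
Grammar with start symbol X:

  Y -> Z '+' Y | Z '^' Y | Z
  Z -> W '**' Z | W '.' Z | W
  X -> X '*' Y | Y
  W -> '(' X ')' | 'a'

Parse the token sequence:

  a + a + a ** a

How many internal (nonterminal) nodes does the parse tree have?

[X [Y [Z [W a]] + [Y [Z [W a]] + [Y [Z [W a] ** [Z [W a]]]]]]]

12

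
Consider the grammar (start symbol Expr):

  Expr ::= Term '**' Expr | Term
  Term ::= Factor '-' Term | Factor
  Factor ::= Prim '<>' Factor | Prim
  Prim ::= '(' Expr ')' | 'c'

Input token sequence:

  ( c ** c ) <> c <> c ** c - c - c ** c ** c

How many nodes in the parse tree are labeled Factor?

[Expr [Term [Factor [Prim ( [Expr [Term [Factor [Prim c]]] ** [Expr [Term [Factor [Prim c]]]]] )] <> [Factor [Prim c] <> [Factor [Prim c]]]]] ** [Expr [Term [Factor [Prim c]] - [Term [Factor [Prim c]] - [Term [Factor [Prim c]]]]] ** [Expr [Term [Factor [Prim c]]] ** [Expr [Term [Factor [Prim c]]]]]]]

10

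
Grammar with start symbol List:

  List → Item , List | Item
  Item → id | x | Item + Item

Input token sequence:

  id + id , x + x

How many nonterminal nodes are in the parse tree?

8

[List [Item [Item id] + [Item id]] , [List [Item [Item x] + [Item x]]]]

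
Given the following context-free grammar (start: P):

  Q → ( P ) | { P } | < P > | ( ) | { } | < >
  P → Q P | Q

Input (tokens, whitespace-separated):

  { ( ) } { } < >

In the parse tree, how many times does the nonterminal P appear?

[P [Q { [P [Q ( )]] }] [P [Q { }] [P [Q < >]]]]

4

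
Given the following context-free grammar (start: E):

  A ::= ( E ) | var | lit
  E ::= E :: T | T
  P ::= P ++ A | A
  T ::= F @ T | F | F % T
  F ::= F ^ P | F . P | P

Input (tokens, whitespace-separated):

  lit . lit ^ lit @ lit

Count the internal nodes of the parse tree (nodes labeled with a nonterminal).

[E [T [F [F [F [P [A lit]]] . [P [A lit]]] ^ [P [A lit]]] @ [T [F [P [A lit]]]]]]

15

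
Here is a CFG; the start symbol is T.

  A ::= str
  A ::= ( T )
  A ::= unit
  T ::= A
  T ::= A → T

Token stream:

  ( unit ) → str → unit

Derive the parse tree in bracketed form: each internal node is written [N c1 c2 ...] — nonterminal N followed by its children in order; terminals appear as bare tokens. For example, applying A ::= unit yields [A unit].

T
A → T
( T ) → T
( A ) → T
( unit ) → T
( unit ) → A → T
( unit ) → str → T
( unit ) → str → A
( unit ) → str → unit

[T [A ( [T [A unit]] )] → [T [A str] → [T [A unit]]]]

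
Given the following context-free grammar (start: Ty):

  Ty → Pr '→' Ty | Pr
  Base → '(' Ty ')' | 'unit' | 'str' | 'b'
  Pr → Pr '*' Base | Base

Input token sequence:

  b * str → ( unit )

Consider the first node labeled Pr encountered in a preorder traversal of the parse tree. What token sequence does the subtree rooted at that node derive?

[Ty [Pr [Pr [Base b]] * [Base str]] → [Ty [Pr [Base ( [Ty [Pr [Base unit]]] )]]]]

b * str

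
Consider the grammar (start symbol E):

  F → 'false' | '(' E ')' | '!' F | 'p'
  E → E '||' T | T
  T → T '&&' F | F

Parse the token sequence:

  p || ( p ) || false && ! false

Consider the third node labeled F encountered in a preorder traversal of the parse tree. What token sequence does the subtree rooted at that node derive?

p

[E [E [E [T [F p]]] || [T [F ( [E [T [F p]]] )]]] || [T [T [F false]] && [F ! [F false]]]]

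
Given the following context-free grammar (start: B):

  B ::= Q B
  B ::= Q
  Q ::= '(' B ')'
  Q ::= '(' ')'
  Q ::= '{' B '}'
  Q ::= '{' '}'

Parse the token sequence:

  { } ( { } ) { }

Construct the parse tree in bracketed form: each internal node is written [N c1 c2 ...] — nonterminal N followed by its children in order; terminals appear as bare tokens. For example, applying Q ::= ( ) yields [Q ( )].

[B [Q { }] [B [Q ( [B [Q { }]] )] [B [Q { }]]]]

B
Q B
{ } B
{ } Q B
{ } ( B ) B
{ } ( Q ) B
{ } ( { } ) B
{ } ( { } ) Q
{ } ( { } ) { }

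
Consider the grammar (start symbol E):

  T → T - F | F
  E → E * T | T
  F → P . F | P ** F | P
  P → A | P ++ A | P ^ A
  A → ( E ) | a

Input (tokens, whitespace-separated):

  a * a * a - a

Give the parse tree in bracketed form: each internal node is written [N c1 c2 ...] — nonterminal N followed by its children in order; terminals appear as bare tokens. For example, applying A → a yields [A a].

[E [E [E [T [F [P [A a]]]]] * [T [F [P [A a]]]]] * [T [T [F [P [A a]]]] - [F [P [A a]]]]]

E
E * T
E * T * T
T * T * T
F * T * T
P * T * T
A * T * T
a * T * T
a * F * T
a * P * T
a * A * T
a * a * T
a * a * T - F
a * a * F - F
a * a * P - F
a * a * A - F
a * a * a - F
a * a * a - P
a * a * a - A
a * a * a - a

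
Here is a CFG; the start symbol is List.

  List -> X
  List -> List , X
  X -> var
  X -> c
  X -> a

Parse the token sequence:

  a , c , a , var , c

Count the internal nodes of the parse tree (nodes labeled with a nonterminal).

[List [List [List [List [List [X a]] , [X c]] , [X a]] , [X var]] , [X c]]

10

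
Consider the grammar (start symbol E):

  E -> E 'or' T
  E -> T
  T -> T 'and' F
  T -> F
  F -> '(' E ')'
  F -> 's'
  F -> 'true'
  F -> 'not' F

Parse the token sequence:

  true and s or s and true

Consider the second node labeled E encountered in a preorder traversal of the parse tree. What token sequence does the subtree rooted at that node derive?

[E [E [T [T [F true]] and [F s]]] or [T [T [F s]] and [F true]]]

true and s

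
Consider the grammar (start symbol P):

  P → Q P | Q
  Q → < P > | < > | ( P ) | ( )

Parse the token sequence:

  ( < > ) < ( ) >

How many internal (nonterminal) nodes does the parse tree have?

8

[P [Q ( [P [Q < >]] )] [P [Q < [P [Q ( )]] >]]]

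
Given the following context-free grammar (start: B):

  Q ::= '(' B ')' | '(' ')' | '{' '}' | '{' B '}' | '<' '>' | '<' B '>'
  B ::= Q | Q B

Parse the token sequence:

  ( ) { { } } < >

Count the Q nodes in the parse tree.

4

[B [Q ( )] [B [Q { [B [Q { }]] }] [B [Q < >]]]]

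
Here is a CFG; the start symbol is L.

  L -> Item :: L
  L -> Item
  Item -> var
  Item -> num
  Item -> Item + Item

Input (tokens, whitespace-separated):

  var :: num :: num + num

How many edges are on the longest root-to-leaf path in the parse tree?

5

[L [Item var] :: [L [Item num] :: [L [Item [Item num] + [Item num]]]]]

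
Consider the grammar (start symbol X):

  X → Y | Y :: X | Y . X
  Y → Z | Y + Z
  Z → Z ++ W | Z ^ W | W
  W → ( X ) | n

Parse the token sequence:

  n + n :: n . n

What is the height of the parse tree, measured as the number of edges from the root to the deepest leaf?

[X [Y [Y [Z [W n]]] + [Z [W n]]] :: [X [Y [Z [W n]]] . [X [Y [Z [W n]]]]]]

6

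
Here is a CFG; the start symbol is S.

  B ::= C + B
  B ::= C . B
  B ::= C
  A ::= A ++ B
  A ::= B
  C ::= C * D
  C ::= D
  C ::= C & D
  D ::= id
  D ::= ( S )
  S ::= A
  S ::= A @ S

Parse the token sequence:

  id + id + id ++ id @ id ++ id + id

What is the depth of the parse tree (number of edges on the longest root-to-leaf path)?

[S [A [A [B [C [D id]] + [B [C [D id]] + [B [C [D id]]]]]] ++ [B [C [D id]]]] @ [S [A [A [B [C [D id]]]] ++ [B [C [D id]] + [B [C [D id]]]]]]]

8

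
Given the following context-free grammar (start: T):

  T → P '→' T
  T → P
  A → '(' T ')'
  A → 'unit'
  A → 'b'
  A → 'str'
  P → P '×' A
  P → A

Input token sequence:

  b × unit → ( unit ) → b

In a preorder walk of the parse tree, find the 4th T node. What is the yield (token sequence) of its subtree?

b

[T [P [P [A b]] × [A unit]] → [T [P [A ( [T [P [A unit]]] )]] → [T [P [A b]]]]]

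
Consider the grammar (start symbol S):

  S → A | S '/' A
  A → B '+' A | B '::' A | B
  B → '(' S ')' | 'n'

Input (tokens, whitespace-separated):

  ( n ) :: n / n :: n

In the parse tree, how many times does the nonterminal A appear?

5

[S [S [A [B ( [S [A [B n]]] )] :: [A [B n]]]] / [A [B n] :: [A [B n]]]]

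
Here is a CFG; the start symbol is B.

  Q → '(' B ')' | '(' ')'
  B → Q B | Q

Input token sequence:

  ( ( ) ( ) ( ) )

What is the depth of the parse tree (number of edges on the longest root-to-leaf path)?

[B [Q ( [B [Q ( )] [B [Q ( )] [B [Q ( )]]]] )]]

6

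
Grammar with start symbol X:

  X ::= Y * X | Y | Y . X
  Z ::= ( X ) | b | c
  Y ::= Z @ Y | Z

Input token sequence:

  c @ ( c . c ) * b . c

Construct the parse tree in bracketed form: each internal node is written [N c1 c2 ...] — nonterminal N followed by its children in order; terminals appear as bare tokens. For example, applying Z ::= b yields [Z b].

[X [Y [Z c] @ [Y [Z ( [X [Y [Z c]] . [X [Y [Z c]]]] )]]] * [X [Y [Z b]] . [X [Y [Z c]]]]]

X
Y * X
Z @ Y * X
c @ Y * X
c @ Z * X
c @ ( X ) * X
c @ ( Y . X ) * X
c @ ( Z . X ) * X
c @ ( c . X ) * X
c @ ( c . Y ) * X
c @ ( c . Z ) * X
c @ ( c . c ) * X
c @ ( c . c ) * Y . X
c @ ( c . c ) * Z . X
c @ ( c . c ) * b . X
c @ ( c . c ) * b . Y
c @ ( c . c ) * b . Z
c @ ( c . c ) * b . c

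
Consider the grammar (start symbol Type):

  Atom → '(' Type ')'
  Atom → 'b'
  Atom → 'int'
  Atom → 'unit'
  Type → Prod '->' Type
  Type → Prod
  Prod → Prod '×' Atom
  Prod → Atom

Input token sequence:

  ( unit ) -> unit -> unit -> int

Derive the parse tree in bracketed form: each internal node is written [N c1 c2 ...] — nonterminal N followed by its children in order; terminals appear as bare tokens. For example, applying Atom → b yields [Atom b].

Type
Prod -> Type
Atom -> Type
( Type ) -> Type
( Prod ) -> Type
( Atom ) -> Type
( unit ) -> Type
( unit ) -> Prod -> Type
( unit ) -> Atom -> Type
( unit ) -> unit -> Type
( unit ) -> unit -> Prod -> Type
( unit ) -> unit -> Atom -> Type
( unit ) -> unit -> unit -> Type
( unit ) -> unit -> unit -> Prod
( unit ) -> unit -> unit -> Atom
( unit ) -> unit -> unit -> int

[Type [Prod [Atom ( [Type [Prod [Atom unit]]] )]] -> [Type [Prod [Atom unit]] -> [Type [Prod [Atom unit]] -> [Type [Prod [Atom int]]]]]]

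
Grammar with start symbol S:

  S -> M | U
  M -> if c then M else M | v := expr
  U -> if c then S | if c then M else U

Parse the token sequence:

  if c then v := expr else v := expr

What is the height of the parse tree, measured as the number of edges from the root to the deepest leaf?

[S [M if c then [M v := expr] else [M v := expr]]]

3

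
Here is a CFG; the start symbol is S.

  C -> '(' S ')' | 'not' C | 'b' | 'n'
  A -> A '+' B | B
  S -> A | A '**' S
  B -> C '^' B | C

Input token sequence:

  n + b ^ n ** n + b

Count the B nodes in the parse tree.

5

[S [A [A [B [C n]]] + [B [C b] ^ [B [C n]]]] ** [S [A [A [B [C n]]] + [B [C b]]]]]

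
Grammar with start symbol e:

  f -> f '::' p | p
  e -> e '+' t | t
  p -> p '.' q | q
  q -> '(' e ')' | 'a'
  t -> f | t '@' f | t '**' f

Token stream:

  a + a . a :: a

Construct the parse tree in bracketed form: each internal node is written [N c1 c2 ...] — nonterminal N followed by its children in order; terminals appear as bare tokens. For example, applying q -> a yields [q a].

e
e + t
t + t
f + t
p + t
q + t
a + t
a + f
a + f :: p
a + p :: p
a + p . q :: p
a + q . q :: p
a + a . q :: p
a + a . a :: p
a + a . a :: q
a + a . a :: a

[e [e [t [f [p [q a]]]]] + [t [f [f [p [p [q a]] . [q a]]] :: [p [q a]]]]]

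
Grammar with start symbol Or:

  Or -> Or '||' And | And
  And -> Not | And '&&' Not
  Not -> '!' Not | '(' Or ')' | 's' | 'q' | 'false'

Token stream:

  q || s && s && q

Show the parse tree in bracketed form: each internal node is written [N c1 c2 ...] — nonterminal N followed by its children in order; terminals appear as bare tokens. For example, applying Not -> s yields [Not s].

[Or [Or [And [Not q]]] || [And [And [And [Not s]] && [Not s]] && [Not q]]]

Or
Or || And
And || And
Not || And
q || And
q || And && Not
q || And && Not && Not
q || Not && Not && Not
q || s && Not && Not
q || s && s && Not
q || s && s && q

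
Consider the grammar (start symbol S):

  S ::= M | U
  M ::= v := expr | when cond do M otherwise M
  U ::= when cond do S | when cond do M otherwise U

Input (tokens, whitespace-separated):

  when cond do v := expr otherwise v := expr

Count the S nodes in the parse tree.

[S [M when cond do [M v := expr] otherwise [M v := expr]]]

1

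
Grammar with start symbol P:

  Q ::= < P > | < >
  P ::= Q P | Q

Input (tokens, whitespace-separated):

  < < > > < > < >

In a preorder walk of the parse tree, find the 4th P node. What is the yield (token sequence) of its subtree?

< >

[P [Q < [P [Q < >]] >] [P [Q < >] [P [Q < >]]]]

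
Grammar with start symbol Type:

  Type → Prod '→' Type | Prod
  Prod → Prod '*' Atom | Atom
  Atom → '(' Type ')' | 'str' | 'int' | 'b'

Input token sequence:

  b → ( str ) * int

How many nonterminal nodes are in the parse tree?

[Type [Prod [Atom b]] → [Type [Prod [Prod [Atom ( [Type [Prod [Atom str]]] )]] * [Atom int]]]]

11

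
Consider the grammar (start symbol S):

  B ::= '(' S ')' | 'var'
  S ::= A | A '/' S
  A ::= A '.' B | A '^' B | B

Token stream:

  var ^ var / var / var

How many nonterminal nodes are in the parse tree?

11

[S [A [A [B var]] ^ [B var]] / [S [A [B var]] / [S [A [B var]]]]]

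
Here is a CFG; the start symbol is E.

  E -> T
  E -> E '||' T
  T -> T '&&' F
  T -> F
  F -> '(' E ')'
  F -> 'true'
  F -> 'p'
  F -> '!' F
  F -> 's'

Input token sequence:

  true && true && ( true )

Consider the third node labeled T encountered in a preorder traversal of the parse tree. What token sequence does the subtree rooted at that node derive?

[E [T [T [T [F true]] && [F true]] && [F ( [E [T [F true]]] )]]]

true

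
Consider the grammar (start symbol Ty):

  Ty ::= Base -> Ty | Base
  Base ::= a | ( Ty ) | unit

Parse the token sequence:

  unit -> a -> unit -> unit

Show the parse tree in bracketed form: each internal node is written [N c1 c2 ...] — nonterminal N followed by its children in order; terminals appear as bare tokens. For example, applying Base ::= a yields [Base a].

Ty
Base -> Ty
unit -> Ty
unit -> Base -> Ty
unit -> a -> Ty
unit -> a -> Base -> Ty
unit -> a -> unit -> Ty
unit -> a -> unit -> Base
unit -> a -> unit -> unit

[Ty [Base unit] -> [Ty [Base a] -> [Ty [Base unit] -> [Ty [Base unit]]]]]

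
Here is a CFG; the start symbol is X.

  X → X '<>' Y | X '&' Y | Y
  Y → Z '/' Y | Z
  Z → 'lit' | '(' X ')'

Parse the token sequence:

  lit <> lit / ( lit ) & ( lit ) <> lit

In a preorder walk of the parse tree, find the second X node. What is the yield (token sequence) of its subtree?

[X [X [X [X [Y [Z lit]]] <> [Y [Z lit] / [Y [Z ( [X [Y [Z lit]]] )]]]] & [Y [Z ( [X [Y [Z lit]]] )]]] <> [Y [Z lit]]]

lit <> lit / ( lit ) & ( lit )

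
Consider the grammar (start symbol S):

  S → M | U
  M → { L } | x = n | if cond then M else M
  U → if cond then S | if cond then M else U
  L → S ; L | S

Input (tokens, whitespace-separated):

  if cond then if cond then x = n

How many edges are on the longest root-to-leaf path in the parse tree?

6

[S [U if cond then [S [U if cond then [S [M x = n]]]]]]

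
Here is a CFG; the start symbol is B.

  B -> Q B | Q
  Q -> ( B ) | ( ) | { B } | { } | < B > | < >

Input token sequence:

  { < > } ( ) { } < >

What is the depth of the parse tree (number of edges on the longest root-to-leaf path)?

5

[B [Q { [B [Q < >]] }] [B [Q ( )] [B [Q { }] [B [Q < >]]]]]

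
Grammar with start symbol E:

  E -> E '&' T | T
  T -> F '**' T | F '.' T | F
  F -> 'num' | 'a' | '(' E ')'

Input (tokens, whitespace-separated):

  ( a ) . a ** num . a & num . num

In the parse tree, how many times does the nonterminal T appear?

7

[E [E [T [F ( [E [T [F a]]] )] . [T [F a] ** [T [F num] . [T [F a]]]]]] & [T [F num] . [T [F num]]]]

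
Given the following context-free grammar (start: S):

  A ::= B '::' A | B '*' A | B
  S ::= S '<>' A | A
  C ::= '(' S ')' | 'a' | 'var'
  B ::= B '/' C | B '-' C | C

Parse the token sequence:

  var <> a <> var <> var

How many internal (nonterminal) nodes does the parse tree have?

[S [S [S [S [A [B [C var]]]] <> [A [B [C a]]]] <> [A [B [C var]]]] <> [A [B [C var]]]]

16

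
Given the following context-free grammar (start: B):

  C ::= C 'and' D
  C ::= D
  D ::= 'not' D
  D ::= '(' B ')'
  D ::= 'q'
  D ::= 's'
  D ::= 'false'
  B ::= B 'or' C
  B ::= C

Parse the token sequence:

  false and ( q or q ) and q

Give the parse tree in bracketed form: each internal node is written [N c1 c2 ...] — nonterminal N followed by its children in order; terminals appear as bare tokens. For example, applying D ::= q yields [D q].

B
C
C and D
C and D and D
D and D and D
false and D and D
false and ( B ) and D
false and ( B or C ) and D
false and ( C or C ) and D
false and ( D or C ) and D
false and ( q or C ) and D
false and ( q or D ) and D
false and ( q or q ) and D
false and ( q or q ) and q

[B [C [C [C [D false]] and [D ( [B [B [C [D q]]] or [C [D q]]] )]] and [D q]]]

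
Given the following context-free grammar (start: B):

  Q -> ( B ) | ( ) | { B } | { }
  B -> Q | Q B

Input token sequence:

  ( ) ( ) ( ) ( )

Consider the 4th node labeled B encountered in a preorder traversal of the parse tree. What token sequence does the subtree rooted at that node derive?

( )

[B [Q ( )] [B [Q ( )] [B [Q ( )] [B [Q ( )]]]]]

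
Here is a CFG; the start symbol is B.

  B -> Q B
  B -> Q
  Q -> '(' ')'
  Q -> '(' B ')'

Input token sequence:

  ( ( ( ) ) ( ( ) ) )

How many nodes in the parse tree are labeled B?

5

[B [Q ( [B [Q ( [B [Q ( )]] )] [B [Q ( [B [Q ( )]] )]]] )]]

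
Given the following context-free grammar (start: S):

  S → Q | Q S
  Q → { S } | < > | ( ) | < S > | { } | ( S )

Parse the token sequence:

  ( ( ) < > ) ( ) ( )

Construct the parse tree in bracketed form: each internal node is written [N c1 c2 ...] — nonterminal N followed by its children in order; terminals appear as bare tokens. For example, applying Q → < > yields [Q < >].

S
Q S
( S ) S
( Q S ) S
( ( ) S ) S
( ( ) Q ) S
( ( ) < > ) S
( ( ) < > ) Q S
( ( ) < > ) ( ) S
( ( ) < > ) ( ) Q
( ( ) < > ) ( ) ( )

[S [Q ( [S [Q ( )] [S [Q < >]]] )] [S [Q ( )] [S [Q ( )]]]]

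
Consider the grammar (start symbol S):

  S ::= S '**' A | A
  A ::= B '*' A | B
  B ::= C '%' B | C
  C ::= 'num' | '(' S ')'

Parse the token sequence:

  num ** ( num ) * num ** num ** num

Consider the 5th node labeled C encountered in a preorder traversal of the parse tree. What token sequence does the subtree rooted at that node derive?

num

[S [S [S [S [A [B [C num]]]] ** [A [B [C ( [S [A [B [C num]]]] )]] * [A [B [C num]]]]] ** [A [B [C num]]]] ** [A [B [C num]]]]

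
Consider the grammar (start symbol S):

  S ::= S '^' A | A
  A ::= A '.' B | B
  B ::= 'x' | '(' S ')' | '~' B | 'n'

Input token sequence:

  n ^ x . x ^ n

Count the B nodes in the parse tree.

4

[S [S [S [A [B n]]] ^ [A [A [B x]] . [B x]]] ^ [A [B n]]]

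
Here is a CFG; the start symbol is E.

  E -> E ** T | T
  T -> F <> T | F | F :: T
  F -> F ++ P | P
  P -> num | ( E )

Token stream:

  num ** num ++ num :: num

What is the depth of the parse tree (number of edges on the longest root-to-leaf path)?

[E [E [T [F [P num]]]] ** [T [F [F [P num]] ++ [P num]] :: [T [F [P num]]]]]

5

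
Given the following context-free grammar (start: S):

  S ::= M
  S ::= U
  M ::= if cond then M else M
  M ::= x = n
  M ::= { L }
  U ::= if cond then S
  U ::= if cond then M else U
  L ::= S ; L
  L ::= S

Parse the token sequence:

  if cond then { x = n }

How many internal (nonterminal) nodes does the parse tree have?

[S [U if cond then [S [M { [L [S [M x = n]]] }]]]]

7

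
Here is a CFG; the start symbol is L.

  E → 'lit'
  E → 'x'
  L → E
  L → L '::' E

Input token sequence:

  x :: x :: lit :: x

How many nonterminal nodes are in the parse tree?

[L [L [L [L [E x]] :: [E x]] :: [E lit]] :: [E x]]

8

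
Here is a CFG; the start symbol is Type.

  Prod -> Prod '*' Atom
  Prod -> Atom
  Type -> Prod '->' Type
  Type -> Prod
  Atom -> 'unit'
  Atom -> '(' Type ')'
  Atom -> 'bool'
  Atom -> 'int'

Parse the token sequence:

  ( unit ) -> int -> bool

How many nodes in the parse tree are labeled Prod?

4

[Type [Prod [Atom ( [Type [Prod [Atom unit]]] )]] -> [Type [Prod [Atom int]] -> [Type [Prod [Atom bool]]]]]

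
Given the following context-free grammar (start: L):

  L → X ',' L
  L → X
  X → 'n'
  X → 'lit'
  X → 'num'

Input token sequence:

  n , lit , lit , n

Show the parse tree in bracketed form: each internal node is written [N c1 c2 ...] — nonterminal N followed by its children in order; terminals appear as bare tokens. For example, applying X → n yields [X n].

L
X , L
n , L
n , X , L
n , lit , L
n , lit , X , L
n , lit , lit , L
n , lit , lit , X
n , lit , lit , n

[L [X n] , [L [X lit] , [L [X lit] , [L [X n]]]]]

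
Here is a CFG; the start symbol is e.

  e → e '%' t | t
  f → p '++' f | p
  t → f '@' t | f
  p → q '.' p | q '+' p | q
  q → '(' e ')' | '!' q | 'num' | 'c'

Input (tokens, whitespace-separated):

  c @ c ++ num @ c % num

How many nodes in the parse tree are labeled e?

[e [e [t [f [p [q c]]] @ [t [f [p [q c]] ++ [f [p [q num]]]] @ [t [f [p [q c]]]]]]] % [t [f [p [q num]]]]]

2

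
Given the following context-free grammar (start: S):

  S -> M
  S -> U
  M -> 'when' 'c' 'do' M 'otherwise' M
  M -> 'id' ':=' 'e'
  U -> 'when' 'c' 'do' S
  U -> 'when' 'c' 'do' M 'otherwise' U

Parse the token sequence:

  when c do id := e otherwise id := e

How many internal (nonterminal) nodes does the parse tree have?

4

[S [M when c do [M id := e] otherwise [M id := e]]]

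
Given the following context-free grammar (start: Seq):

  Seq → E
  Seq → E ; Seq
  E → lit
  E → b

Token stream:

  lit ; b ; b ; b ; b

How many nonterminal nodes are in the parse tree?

10

[Seq [E lit] ; [Seq [E b] ; [Seq [E b] ; [Seq [E b] ; [Seq [E b]]]]]]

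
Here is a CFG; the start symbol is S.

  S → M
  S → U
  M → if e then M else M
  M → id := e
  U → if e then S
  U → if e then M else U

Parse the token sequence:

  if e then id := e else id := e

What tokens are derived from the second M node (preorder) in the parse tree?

id := e

[S [M if e then [M id := e] else [M id := e]]]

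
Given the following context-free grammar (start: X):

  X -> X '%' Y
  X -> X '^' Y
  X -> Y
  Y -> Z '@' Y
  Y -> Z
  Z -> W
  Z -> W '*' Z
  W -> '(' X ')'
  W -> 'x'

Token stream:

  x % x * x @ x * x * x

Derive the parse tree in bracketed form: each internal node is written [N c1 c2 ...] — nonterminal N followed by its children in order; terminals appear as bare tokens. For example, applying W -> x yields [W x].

X
X % Y
Y % Y
Z % Y
W % Y
x % Y
x % Z @ Y
x % W * Z @ Y
x % x * Z @ Y
x % x * W @ Y
x % x * x @ Y
x % x * x @ Z
x % x * x @ W * Z
x % x * x @ x * Z
x % x * x @ x * W * Z
x % x * x @ x * x * Z
x % x * x @ x * x * W
x % x * x @ x * x * x

[X [X [Y [Z [W x]]]] % [Y [Z [W x] * [Z [W x]]] @ [Y [Z [W x] * [Z [W x] * [Z [W x]]]]]]]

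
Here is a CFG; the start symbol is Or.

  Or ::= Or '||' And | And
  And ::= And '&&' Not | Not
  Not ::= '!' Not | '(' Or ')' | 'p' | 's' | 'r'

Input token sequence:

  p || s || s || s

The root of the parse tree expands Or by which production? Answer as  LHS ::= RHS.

[Or [Or [Or [Or [And [Not p]]] || [And [Not s]]] || [And [Not s]]] || [And [Not s]]]

Or ::= Or '||' And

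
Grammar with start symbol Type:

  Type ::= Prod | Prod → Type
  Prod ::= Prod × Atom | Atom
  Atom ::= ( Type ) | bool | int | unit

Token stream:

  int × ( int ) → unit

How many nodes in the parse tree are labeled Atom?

[Type [Prod [Prod [Atom int]] × [Atom ( [Type [Prod [Atom int]]] )]] → [Type [Prod [Atom unit]]]]

4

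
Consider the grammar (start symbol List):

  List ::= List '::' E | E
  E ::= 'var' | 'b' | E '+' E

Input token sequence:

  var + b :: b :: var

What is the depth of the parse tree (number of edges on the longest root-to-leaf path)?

[List [List [List [E [E var] + [E b]]] :: [E b]] :: [E var]]

5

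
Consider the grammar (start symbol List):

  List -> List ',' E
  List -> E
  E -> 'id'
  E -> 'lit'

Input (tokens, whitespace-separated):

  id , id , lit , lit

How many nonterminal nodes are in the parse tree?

[List [List [List [List [E id]] , [E id]] , [E lit]] , [E lit]]

8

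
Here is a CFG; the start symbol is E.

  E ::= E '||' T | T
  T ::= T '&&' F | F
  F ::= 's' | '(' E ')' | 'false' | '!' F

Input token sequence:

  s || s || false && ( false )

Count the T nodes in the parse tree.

5

[E [E [E [T [F s]]] || [T [F s]]] || [T [T [F false]] && [F ( [E [T [F false]]] )]]]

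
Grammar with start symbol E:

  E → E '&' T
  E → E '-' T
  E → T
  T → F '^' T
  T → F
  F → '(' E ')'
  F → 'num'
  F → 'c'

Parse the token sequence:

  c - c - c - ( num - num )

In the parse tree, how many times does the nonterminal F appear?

6

[E [E [E [E [T [F c]]] - [T [F c]]] - [T [F c]]] - [T [F ( [E [E [T [F num]]] - [T [F num]]] )]]]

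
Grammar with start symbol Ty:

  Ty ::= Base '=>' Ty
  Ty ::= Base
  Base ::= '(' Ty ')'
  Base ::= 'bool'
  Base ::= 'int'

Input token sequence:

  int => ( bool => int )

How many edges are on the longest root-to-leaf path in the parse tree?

[Ty [Base int] => [Ty [Base ( [Ty [Base bool] => [Ty [Base int]]] )]]]

6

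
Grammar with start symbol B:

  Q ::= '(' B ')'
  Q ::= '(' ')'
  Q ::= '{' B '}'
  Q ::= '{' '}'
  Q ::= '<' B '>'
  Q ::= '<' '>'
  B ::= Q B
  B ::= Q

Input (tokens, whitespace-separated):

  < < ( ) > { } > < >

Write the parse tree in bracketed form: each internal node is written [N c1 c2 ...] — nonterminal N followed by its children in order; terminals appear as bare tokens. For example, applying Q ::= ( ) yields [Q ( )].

B
Q B
< B > B
< Q B > B
< < B > B > B
< < Q > B > B
< < ( ) > B > B
< < ( ) > Q > B
< < ( ) > { } > B
< < ( ) > { } > Q
< < ( ) > { } > < >

[B [Q < [B [Q < [B [Q ( )]] >] [B [Q { }]]] >] [B [Q < >]]]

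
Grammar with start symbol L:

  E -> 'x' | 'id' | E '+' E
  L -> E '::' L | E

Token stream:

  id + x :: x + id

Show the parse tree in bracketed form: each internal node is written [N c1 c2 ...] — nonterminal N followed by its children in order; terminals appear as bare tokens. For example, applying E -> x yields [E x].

L
E :: L
E + E :: L
id + E :: L
id + x :: L
id + x :: E
id + x :: E + E
id + x :: x + E
id + x :: x + id

[L [E [E id] + [E x]] :: [L [E [E x] + [E id]]]]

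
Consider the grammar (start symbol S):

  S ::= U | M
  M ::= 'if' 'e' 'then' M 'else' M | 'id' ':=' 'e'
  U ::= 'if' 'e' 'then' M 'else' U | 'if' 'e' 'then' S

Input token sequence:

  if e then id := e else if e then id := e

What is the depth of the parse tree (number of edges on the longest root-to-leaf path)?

[S [U if e then [M id := e] else [U if e then [S [M id := e]]]]]

5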